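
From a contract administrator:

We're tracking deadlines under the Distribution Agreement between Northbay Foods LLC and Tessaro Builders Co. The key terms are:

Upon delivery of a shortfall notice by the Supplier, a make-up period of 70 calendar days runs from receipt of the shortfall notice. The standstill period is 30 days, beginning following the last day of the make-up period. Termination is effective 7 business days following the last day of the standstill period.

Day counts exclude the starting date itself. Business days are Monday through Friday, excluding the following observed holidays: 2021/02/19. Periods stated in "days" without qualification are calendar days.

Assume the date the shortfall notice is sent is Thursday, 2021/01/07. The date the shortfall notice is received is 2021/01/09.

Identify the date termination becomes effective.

Adding 70 calendar days to 2021/01/09 gives 2021/03/20, which is the last day of the make-up period.
The last day of the standstill period: 30 calendar days after 2021/03/20 is 2021/04/19.
The date termination becomes effective: counting 7 business days from Monday, 2021/04/19 (Apr 20, Apr 21, Apr 22, Apr 23, Apr 26, Apr 27, Apr 28, skipping weekends) reaches Wednesday, 2021/04/28.

2021/04/28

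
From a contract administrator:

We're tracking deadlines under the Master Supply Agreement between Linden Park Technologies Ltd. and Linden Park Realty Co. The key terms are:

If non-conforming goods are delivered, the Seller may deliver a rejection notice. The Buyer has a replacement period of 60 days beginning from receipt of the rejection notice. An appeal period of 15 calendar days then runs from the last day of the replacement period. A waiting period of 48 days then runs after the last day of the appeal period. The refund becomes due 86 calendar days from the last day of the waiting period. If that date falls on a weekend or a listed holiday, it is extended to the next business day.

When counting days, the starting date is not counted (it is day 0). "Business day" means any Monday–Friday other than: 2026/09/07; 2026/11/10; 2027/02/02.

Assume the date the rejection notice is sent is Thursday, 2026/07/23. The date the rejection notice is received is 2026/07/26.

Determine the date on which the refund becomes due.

The last day of the replacement period: 60 calendar days after 2026/07/26 is 2026/09/24.
The last day of the appeal period: 15 calendar days after 2026/09/24 is 2026/10/09.
Adding 48 calendar days to 2026/10/09 gives 2026/11/26, which is the last day of the waiting period.
The date on which the refund becomes due: 86 calendar days after 2026/11/26 is 2027/02/20. That falls on a Saturday, so it rolls to the next business day, Monday, 2027/02/22.

2027/02/22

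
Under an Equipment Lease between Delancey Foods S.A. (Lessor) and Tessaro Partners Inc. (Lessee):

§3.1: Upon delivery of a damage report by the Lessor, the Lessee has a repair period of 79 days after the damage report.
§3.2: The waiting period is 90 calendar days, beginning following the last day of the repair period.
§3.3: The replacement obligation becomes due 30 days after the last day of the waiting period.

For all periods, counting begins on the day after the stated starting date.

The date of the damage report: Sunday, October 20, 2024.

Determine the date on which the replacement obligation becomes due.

The last day of the repair period: 79 calendar days after October 20, 2024 is January 7, 2025.
The last day of the waiting period: January 7, 2025 + 90 days = April 7, 2025.
The date on which the replacement obligation becomes due: April 7, 2025 + 30 days = May 7, 2025.

May 7, 2025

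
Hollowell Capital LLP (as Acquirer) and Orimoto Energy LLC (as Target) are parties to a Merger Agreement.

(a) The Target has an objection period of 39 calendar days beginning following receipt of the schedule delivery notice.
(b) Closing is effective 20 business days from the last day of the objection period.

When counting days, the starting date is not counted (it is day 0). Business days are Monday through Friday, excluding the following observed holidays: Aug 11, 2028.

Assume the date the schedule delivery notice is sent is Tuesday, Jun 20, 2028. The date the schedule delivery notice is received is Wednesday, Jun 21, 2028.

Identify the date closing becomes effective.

The last day of the objection period: Jun 21, 2028 + 39 days = Jul 30, 2028.
The date closing becomes effective: 20 business days after Sunday, Jul 30, 2028, skipping weekends and the listed holiday on Aug 11 — Jul 31, Aug 1, Aug 2, Aug 3, …, Aug 24, Aug 25, Aug 28 — lands on Monday, Aug 28, 2028.

Aug 28, 2028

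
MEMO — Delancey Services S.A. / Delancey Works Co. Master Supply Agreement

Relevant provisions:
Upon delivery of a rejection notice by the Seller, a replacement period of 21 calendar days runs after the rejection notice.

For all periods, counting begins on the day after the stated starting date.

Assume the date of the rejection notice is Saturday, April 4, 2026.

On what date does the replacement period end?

The last day of the replacement period: April 4, 2026 + 21 days = April 25, 2026.

April 25, 2026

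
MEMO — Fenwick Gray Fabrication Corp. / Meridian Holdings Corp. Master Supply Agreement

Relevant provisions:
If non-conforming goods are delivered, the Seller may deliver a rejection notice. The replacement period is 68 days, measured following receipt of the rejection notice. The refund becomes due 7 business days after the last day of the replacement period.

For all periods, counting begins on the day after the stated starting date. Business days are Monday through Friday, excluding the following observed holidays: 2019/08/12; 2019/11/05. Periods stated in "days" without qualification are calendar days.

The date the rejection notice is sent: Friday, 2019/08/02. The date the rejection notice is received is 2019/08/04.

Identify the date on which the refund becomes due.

The last day of the replacement period: 68 calendar days after 2019/08/04 is 2019/10/11.
From Friday, 2019/10/11, 7 business days (Oct 14, Oct 15, Oct 16, Oct 17, Oct 18, Oct 21, Oct 22, skipping weekends) brings us to Tuesday, 2019/10/22, which is the date on which the refund becomes due.

2019/10/22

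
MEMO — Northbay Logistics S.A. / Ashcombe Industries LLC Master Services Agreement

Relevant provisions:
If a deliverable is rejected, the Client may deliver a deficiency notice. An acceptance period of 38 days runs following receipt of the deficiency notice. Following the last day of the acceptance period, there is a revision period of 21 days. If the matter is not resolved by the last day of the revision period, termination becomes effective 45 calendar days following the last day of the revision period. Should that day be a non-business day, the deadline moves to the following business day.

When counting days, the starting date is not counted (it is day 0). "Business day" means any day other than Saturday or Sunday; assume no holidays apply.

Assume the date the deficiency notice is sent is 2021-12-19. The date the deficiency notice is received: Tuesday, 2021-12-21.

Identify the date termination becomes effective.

2022-04-04

Adding 38 calendar days to 2021-12-21 gives 2022-01-28, which is the last day of the acceptance period.
Adding 21 calendar days to 2022-01-28 gives 2022-02-18, which is the last day of the revision period.
The date termination becomes effective: 45 calendar days after 2022-02-18 is 2022-04-04. 2022-04-04 is a Monday, so no roll-forward applies.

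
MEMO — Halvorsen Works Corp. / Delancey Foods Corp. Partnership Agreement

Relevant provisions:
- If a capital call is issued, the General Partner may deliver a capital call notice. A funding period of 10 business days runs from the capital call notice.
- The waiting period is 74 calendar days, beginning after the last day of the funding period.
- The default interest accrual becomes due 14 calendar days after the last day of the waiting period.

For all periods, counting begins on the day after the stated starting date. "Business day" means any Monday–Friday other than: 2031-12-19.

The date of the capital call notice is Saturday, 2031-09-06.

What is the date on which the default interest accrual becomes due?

The last day of the funding period: 10 business days after Saturday, 2031-09-06, skipping weekends — Sep 8, Sep 9, Sep 10, Sep 11, Sep 12, Sep 15, Sep 16, Sep 17, Sep 18, Sep 19 — lands on Friday, 2031-09-19.
The last day of the waiting period: 2031-09-19 + 74 days = 2031-12-02.
Adding 14 calendar days to 2031-12-02 gives 2031-12-16, which is the date on which the default interest accrual becomes due.

2031-12-16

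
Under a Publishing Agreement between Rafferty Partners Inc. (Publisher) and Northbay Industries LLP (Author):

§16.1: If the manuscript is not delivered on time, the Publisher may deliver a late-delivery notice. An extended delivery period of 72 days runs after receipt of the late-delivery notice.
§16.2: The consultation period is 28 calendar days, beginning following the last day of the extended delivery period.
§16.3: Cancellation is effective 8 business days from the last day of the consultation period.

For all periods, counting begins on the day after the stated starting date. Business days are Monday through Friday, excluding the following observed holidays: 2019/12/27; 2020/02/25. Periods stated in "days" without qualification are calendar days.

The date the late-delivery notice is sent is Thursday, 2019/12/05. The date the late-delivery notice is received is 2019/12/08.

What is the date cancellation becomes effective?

2020/03/27

The last day of the extended delivery period: 72 calendar days after 2019/12/08 is 2020/02/18.
The last day of the consultation period: 28 calendar days after 2020/02/18 is 2020/03/17.
From Tuesday, 2020/03/17, 8 business days (Mar 18, Mar 19, Mar 20, Mar 23, Mar 24, Mar 25, Mar 26, Mar 27, skipping weekends) brings us to Friday, 2020/03/27, which is the date cancellation becomes effective.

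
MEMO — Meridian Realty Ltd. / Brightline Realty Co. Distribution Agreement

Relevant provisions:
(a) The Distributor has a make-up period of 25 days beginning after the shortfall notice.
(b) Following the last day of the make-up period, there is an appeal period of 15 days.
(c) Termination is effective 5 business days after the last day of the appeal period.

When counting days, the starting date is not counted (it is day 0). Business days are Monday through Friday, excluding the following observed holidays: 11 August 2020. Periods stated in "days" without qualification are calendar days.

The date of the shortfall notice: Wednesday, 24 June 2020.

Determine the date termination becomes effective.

The last day of the make-up period: 24 June 2020 + 25 days = 19 July 2020.
The last day of the appeal period: 19 July 2020 + 15 days = 3 August 2020.
The date termination becomes effective: 5 business days after Monday, 3 August 2020, skipping weekends — Aug 4, Aug 5, Aug 6, Aug 7, Aug 10 — lands on Monday, 10 August 2020.

10 August 2020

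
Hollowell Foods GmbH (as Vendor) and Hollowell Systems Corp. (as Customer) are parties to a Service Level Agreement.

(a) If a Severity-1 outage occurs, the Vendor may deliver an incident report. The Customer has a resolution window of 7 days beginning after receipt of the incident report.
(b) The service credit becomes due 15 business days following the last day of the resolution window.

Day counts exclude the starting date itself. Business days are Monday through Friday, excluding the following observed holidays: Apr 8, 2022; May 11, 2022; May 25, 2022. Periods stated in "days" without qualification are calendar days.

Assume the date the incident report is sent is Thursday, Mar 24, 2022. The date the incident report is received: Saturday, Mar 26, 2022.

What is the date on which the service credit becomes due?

Adding 7 calendar days to Mar 26, 2022 gives Apr 2, 2022, which is the last day of the resolution window.
The date on which the service credit becomes due: counting 15 business days from Saturday, Apr 2, 2022 (Apr 4, Apr 5, Apr 6, Apr 7, …, Apr 21, Apr 22, Apr 25, skipping weekends and the listed holiday on Apr 8) reaches Monday, Apr 25, 2022.

Apr 25, 2022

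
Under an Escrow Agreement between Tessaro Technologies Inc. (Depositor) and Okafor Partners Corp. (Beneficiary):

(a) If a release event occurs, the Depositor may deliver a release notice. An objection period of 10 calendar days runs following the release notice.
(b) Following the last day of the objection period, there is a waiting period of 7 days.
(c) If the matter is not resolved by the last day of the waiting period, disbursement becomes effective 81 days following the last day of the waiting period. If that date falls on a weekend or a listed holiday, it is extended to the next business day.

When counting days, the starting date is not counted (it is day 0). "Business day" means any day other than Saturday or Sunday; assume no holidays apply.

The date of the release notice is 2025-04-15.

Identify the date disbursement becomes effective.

The last day of the objection period: 2025-04-15 + 10 days = 2025-04-25.
The last day of the waiting period: 7 calendar days after 2025-04-25 is 2025-05-02.
The date disbursement becomes effective: 81 calendar days after 2025-05-02 is 2025-07-22. 2025-07-22 is a Tuesday, so no roll-forward applies.

2025-07-22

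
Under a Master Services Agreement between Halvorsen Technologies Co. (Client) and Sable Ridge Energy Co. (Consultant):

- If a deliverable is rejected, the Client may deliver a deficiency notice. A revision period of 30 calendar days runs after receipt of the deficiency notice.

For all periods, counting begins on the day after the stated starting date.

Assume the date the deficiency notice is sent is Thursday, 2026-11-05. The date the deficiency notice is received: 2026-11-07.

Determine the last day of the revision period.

2026-12-07

The last day of the revision period: 30 calendar days after 2026-11-07 is 2026-12-07.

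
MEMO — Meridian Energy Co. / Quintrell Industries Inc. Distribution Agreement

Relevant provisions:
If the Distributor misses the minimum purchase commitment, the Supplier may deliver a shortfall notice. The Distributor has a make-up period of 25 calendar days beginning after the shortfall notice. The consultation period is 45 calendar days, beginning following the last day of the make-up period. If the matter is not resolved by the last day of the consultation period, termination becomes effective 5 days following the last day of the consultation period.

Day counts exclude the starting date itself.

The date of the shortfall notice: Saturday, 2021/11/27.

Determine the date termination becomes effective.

The last day of the make-up period: 25 calendar days after 2021/11/27 is 2021/12/22.
The last day of the consultation period: 2021/12/22 + 45 days = 2022/02/05.
The date termination becomes effective: 2022/02/05 + 5 days = 2022/02/10.

2022/02/10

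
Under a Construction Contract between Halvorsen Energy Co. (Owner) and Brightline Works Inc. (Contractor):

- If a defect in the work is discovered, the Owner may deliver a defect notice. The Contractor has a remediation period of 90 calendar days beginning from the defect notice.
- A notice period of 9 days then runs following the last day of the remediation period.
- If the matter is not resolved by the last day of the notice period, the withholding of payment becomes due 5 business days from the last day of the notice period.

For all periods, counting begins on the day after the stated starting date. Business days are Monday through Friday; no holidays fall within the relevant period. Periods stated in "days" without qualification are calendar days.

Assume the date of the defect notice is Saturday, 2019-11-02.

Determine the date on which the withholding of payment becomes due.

Adding 90 calendar days to 2019-11-02 gives 2020-01-31, which is the last day of the remediation period.
The last day of the notice period: 9 calendar days after 2020-01-31 is 2020-02-09.
From Sunday, 2020-02-09, 5 business days (Feb 10, Feb 11, Feb 12, Feb 13, Feb 14, skipping weekends) brings us to Friday, 2020-02-14, which is the date on which the withholding of payment becomes due.

2020-02-14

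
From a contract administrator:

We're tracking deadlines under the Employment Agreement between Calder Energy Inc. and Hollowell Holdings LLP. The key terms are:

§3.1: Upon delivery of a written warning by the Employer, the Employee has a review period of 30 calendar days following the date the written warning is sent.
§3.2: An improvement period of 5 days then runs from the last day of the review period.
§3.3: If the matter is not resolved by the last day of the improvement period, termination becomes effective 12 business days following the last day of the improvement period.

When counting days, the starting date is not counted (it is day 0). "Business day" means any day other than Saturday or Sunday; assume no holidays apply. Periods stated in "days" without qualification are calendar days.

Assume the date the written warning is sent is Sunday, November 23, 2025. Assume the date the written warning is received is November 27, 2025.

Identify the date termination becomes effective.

The last day of the review period: 30 calendar days after November 23, 2025 is December 23, 2025.
The last day of the improvement period: December 23, 2025 + 5 days = December 28, 2025.
The date termination becomes effective: 12 business days after Sunday, December 28, 2025, skipping weekends — Dec 29, Dec 30, Dec 31, Jan 1, …, Jan 9, Jan 12, Jan 13 — lands on Tuesday, January 13, 2026.

January 13, 2026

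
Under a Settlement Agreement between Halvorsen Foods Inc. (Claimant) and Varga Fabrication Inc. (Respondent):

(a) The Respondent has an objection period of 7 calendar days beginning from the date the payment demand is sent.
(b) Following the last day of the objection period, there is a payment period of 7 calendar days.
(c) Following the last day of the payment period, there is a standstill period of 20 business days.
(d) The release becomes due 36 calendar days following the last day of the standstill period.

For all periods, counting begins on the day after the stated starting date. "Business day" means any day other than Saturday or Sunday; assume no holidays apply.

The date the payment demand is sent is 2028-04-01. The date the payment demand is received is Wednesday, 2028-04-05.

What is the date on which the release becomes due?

The last day of the objection period: 7 calendar days after 2028-04-01 is 2028-04-08.
Adding 7 calendar days to 2028-04-08 gives 2028-04-15, which is the last day of the payment period.
The last day of the standstill period: counting 20 business days from Saturday, 2028-04-15 (Apr 17, Apr 18, Apr 19, Apr 20, …, May 10, May 11, May 12, skipping weekends) reaches Friday, 2028-05-12.
The date on which the release becomes due: 2028-05-12 + 36 days = 2028-06-17.

2028-06-17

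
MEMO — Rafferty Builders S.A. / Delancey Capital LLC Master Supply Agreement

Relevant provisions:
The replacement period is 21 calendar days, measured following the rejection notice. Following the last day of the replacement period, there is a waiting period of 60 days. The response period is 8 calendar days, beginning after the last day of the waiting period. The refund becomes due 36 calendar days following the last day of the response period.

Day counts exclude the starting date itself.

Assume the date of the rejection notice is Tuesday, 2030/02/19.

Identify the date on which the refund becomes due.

2030/06/24

Adding 21 calendar days to 2030/02/19 gives 2030/03/12, which is the last day of the replacement period.
The last day of the waiting period: 60 calendar days after 2030/03/12 is 2030/05/11.
The last day of the response period: 2030/05/11 + 8 days = 2030/05/19.
The date on which the refund becomes due: 2030/05/19 + 36 days = 2030/06/24.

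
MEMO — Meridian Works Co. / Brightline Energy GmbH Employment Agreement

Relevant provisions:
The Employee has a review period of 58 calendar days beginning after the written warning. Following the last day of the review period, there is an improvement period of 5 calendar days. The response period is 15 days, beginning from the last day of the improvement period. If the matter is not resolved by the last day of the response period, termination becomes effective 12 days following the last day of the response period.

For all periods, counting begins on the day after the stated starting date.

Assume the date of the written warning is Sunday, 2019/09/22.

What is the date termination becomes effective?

The last day of the review period: 2019/09/22 + 58 days = 2019/11/19.
Adding 5 calendar days to 2019/11/19 gives 2019/11/24, which is the last day of the improvement period.
Adding 15 calendar days to 2019/11/24 gives 2019/12/09, which is the last day of the response period.
The date termination becomes effective: 2019/12/09 + 12 days = 2019/12/21.

2019/12/21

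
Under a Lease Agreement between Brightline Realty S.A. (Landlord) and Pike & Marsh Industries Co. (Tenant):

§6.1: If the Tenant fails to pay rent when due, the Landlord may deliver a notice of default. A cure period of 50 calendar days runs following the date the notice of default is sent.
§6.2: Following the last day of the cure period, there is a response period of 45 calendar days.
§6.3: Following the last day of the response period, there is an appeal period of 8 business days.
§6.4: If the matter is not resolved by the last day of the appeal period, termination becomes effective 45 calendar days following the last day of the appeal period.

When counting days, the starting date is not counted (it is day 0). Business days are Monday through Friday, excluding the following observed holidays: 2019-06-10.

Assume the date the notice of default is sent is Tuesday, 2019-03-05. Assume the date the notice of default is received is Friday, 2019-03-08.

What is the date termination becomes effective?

2019-08-04

The last day of the cure period: 2019-03-05 + 50 days = 2019-04-24.
The last day of the response period: 2019-04-24 + 45 days = 2019-06-08.
The last day of the appeal period: counting 8 business days from Saturday, 2019-06-08 (Jun 11, Jun 12, Jun 13, Jun 14, Jun 17, Jun 18, Jun 19, Jun 20, skipping weekends and the listed holiday on Jun 10) reaches Thursday, 2019-06-20.
Adding 45 calendar days to 2019-06-20 gives 2019-08-04, which is the date termination becomes effective.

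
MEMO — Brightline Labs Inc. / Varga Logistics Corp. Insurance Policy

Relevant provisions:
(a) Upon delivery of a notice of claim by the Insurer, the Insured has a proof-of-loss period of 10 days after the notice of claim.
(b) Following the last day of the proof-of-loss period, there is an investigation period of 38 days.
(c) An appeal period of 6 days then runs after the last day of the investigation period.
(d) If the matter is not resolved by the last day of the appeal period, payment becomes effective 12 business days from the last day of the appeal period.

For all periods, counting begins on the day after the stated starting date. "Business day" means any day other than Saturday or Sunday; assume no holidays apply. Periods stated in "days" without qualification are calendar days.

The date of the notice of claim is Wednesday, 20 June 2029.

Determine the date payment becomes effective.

The last day of the proof-of-loss period: 10 calendar days after 20 June 2029 is 30 June 2029.
Adding 38 calendar days to 30 June 2029 gives 7 August 2029, which is the last day of the investigation period.
The last day of the appeal period: 6 calendar days after 7 August 2029 is 13 August 2029.
The date payment becomes effective: counting 12 business days from Monday, 13 August 2029 (Aug 14, Aug 15, Aug 16, Aug 17, …, Aug 27, Aug 28, Aug 29, skipping weekends) reaches Wednesday, 29 August 2029.

29 August 2029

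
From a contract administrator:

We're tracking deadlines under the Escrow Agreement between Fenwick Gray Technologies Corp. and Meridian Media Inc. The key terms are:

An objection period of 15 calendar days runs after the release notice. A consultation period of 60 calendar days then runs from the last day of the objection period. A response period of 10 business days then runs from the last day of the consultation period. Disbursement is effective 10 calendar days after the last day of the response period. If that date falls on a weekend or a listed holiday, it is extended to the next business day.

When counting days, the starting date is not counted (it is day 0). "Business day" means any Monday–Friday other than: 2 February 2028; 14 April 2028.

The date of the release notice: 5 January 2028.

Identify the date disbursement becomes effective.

The last day of the objection period: 5 January 2028 + 15 days = 20 January 2028.
The last day of the consultation period: 60 calendar days after 20 January 2028 is 20 March 2028.
The last day of the response period: counting 10 business days from Monday, 20 March 2028 (Mar 21, Mar 22, Mar 23, Mar 24, Mar 27, Mar 28, Mar 29, Mar 30, Mar 31, Apr 3, skipping weekends) reaches Monday, 3 April 2028.
Adding 10 calendar days to 3 April 2028 gives 13 April 2028, which is the date disbursement becomes effective. 13 April 2028 is a Thursday and is not a listed holiday, so no roll-forward applies.

13 April 2028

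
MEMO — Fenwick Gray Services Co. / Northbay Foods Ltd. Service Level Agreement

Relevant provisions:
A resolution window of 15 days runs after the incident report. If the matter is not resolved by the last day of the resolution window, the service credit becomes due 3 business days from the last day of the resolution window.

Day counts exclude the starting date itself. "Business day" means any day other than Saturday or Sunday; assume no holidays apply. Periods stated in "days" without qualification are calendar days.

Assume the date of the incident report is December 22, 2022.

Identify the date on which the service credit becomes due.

January 11, 2023

Adding 15 calendar days to December 22, 2022 gives January 6, 2023, which is the last day of the resolution window.
The date on which the service credit becomes due: 3 business days after Friday, January 6, 2023, skipping weekends — Jan 9, Jan 10, Jan 11 — lands on Wednesday, January 11, 2023.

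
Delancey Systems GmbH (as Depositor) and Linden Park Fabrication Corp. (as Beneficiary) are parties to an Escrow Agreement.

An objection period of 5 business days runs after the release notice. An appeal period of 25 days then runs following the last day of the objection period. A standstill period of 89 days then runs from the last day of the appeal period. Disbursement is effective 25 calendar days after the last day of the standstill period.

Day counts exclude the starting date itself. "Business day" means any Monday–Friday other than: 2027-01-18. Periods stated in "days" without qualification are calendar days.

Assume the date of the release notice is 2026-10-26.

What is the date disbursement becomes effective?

The last day of the objection period: counting 5 business days from Monday, 2026-10-26 (Oct 27, Oct 28, Oct 29, Oct 30, Nov 2, skipping weekends) reaches Monday, 2026-11-02.
Adding 25 calendar days to 2026-11-02 gives 2026-11-27, which is the last day of the appeal period.
Adding 89 calendar days to 2026-11-27 gives 2027-02-24, which is the last day of the standstill period.
The date disbursement becomes effective: 25 calendar days after 2027-02-24 is 2027-03-21.

2027-03-21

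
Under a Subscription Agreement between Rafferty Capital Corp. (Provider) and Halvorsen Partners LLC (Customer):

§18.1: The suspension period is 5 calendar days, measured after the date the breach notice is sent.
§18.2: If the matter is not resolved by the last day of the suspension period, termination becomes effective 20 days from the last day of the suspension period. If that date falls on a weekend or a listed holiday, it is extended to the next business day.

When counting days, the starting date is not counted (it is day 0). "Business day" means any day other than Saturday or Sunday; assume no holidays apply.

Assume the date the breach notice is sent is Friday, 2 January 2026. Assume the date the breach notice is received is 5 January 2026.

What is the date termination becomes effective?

Adding 5 calendar days to 2 January 2026 gives 7 January 2026, which is the last day of the suspension period.
The date termination becomes effective: 7 January 2026 + 20 days = 27 January 2026. 27 January 2026 is a Tuesday, so no roll-forward applies.

27 January 2026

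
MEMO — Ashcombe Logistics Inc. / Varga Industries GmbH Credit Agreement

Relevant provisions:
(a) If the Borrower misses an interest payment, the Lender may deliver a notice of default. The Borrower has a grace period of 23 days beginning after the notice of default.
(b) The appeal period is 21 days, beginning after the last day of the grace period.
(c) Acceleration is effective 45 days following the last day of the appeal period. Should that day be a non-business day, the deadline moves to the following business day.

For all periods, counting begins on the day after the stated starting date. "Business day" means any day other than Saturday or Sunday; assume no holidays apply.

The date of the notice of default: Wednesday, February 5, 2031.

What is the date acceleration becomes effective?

May 5, 2031

The last day of the grace period: February 5, 2031 + 23 days = February 28, 2031.
The last day of the appeal period: 21 calendar days after February 28, 2031 is March 21, 2031.
The date acceleration becomes effective: 45 calendar days after March 21, 2031 is May 5, 2031. May 5, 2031 is a Monday, so no roll-forward applies.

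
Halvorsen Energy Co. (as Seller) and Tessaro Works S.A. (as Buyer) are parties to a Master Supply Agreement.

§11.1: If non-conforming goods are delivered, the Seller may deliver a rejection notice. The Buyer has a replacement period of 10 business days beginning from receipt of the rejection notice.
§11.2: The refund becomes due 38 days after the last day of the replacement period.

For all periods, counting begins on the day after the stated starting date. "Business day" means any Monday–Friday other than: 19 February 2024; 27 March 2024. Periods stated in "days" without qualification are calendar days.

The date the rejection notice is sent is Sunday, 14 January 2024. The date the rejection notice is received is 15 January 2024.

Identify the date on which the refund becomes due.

The last day of the replacement period: counting 10 business days from Monday, 15 January 2024 (Jan 16, Jan 17, Jan 18, Jan 19, Jan 22, Jan 23, Jan 24, Jan 25, Jan 26, Jan 29, skipping weekends) reaches Monday, 29 January 2024.
Adding 38 calendar days to 29 January 2024 gives 7 March 2024, which is the date on which the refund becomes due.

7 March 2024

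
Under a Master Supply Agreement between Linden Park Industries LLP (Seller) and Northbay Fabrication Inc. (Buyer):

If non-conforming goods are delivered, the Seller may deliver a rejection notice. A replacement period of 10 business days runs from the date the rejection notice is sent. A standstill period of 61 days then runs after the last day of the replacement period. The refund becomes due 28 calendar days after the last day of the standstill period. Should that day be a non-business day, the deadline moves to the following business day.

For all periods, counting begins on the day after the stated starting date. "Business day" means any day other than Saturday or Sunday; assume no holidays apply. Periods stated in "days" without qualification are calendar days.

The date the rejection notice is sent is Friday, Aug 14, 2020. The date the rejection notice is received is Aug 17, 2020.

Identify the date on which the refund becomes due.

From Friday, Aug 14, 2020, 10 business days (Aug 17, Aug 18, Aug 19, Aug 20, Aug 21, Aug 24, Aug 25, Aug 26, Aug 27, Aug 28, skipping weekends) brings us to Friday, Aug 28, 2020, which is the last day of the replacement period.
The last day of the standstill period: Aug 28, 2020 + 61 days = Oct 28, 2020.
Adding 28 calendar days to Oct 28, 2020 gives Nov 25, 2020, which is the date on which the refund becomes due. Nov 25, 2020 is a Wednesday, so no roll-forward applies.

Nov 25, 2020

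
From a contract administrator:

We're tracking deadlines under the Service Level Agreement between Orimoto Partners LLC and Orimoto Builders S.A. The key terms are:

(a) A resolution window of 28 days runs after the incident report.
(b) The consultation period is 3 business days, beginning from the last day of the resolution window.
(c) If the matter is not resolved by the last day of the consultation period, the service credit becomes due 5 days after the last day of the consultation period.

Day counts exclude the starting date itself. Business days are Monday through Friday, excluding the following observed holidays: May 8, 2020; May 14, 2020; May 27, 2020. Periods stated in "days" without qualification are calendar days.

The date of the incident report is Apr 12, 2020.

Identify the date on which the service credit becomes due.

May 18, 2020

The last day of the resolution window: Apr 12, 2020 + 28 days = May 10, 2020.
The last day of the consultation period: 3 business days after Sunday, May 10, 2020, skipping weekends — May 11, May 12, May 13 — lands on Wednesday, May 13, 2020.
The date on which the service credit becomes due: 5 calendar days after May 13, 2020 is May 18, 2020.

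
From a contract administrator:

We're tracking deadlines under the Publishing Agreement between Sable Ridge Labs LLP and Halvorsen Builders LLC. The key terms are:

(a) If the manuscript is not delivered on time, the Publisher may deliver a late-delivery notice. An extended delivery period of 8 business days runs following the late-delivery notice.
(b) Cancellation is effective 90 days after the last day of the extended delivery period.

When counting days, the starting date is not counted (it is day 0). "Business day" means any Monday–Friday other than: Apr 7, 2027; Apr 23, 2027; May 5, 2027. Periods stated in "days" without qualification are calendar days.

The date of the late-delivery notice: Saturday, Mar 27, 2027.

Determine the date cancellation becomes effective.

The last day of the extended delivery period: counting 8 business days from Saturday, Mar 27, 2027 (Mar 29, Mar 30, Mar 31, Apr 1, Apr 2, Apr 5, Apr 6, Apr 8, skipping weekends and the listed holiday on Apr 7) reaches Thursday, Apr 8, 2027.
The date cancellation becomes effective: Apr 8, 2027 + 90 days = Jul 7, 2027.

Jul 7, 2027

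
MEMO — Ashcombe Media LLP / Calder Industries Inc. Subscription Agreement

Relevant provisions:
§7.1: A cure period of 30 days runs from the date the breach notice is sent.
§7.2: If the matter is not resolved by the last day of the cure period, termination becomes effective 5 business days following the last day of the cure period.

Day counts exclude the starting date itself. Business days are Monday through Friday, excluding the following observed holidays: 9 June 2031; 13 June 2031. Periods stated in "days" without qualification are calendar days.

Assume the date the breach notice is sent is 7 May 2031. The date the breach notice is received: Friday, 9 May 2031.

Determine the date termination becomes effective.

The last day of the cure period: 7 May 2031 + 30 days = 6 June 2031.
The date termination becomes effective: 5 business days after Friday, 6 June 2031, skipping weekends and the listed holidays on Jun 9, Jun 13 — Jun 10, Jun 11, Jun 12, Jun 16, Jun 17 — lands on Tuesday, 17 June 2031.

17 June 2031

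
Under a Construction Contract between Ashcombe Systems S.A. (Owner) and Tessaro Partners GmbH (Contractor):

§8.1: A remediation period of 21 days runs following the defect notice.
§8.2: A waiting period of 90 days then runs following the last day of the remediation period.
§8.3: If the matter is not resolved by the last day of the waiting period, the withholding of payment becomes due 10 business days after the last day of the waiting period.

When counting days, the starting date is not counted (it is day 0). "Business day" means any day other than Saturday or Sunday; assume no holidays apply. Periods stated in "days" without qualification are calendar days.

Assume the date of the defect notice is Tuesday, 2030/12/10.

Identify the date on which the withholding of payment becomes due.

2031/04/14

The last day of the remediation period: 21 calendar days after 2030/12/10 is 2030/12/31.
The last day of the waiting period: 90 calendar days after 2030/12/31 is 2031/03/31.
The date on which the withholding of payment becomes due: counting 10 business days from Monday, 2031/03/31 (Apr 1, Apr 2, Apr 3, Apr 4, Apr 7, Apr 8, Apr 9, Apr 10, Apr 11, Apr 14, skipping weekends) reaches Monday, 2031/04/14.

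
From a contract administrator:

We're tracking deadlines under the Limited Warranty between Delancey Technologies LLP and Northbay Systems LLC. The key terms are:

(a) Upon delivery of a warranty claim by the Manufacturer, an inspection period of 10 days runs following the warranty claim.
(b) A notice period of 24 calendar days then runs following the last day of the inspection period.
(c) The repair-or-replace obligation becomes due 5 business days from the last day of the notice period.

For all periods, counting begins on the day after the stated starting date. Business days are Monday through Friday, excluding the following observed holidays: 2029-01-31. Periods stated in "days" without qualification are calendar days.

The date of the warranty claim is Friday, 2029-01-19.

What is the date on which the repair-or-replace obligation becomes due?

Adding 10 calendar days to 2029-01-19 gives 2029-01-29, which is the last day of the inspection period.
Adding 24 calendar days to 2029-01-29 gives 2029-02-22, which is the last day of the notice period.
The date on which the repair-or-replace obligation becomes due: 5 business days after Thursday, 2029-02-22, skipping weekends — Feb 23, Feb 26, Feb 27, Feb 28, Mar 1 — lands on Thursday, 2029-03-01.

2029-03-01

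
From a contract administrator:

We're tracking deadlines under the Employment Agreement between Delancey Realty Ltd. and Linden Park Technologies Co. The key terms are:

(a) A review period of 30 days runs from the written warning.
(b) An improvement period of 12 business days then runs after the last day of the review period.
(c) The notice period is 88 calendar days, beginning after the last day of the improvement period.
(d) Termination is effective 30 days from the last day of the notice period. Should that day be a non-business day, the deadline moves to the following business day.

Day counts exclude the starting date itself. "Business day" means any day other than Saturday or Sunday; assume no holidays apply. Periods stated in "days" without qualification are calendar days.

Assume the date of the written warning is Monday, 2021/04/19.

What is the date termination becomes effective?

2021/09/30

The last day of the review period: 30 calendar days after 2021/04/19 is 2021/05/19.
The last day of the improvement period: counting 12 business days from Wednesday, 2021/05/19 (May 20, May 21, May 24, May 25, …, Jun 2, Jun 3, Jun 4, skipping weekends) reaches Friday, 2021/06/04.
The last day of the notice period: 2021/06/04 + 88 days = 2021/08/31.
Adding 30 calendar days to 2021/08/31 gives 2021/09/30, which is the date termination becomes effective. 2021/09/30 is a Thursday, so no roll-forward applies.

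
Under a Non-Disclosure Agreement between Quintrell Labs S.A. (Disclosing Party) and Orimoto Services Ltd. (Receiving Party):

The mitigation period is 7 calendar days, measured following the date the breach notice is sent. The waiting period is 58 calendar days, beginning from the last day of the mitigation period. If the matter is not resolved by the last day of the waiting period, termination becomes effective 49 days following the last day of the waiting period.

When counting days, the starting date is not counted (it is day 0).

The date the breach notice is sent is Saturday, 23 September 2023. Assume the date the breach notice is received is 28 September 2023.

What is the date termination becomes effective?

15 January 2024

The last day of the mitigation period: 23 September 2023 + 7 days = 30 September 2023.
The last day of the waiting period: 30 September 2023 + 58 days = 27 November 2023.
The date termination becomes effective: 27 November 2023 + 49 days = 15 January 2024.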